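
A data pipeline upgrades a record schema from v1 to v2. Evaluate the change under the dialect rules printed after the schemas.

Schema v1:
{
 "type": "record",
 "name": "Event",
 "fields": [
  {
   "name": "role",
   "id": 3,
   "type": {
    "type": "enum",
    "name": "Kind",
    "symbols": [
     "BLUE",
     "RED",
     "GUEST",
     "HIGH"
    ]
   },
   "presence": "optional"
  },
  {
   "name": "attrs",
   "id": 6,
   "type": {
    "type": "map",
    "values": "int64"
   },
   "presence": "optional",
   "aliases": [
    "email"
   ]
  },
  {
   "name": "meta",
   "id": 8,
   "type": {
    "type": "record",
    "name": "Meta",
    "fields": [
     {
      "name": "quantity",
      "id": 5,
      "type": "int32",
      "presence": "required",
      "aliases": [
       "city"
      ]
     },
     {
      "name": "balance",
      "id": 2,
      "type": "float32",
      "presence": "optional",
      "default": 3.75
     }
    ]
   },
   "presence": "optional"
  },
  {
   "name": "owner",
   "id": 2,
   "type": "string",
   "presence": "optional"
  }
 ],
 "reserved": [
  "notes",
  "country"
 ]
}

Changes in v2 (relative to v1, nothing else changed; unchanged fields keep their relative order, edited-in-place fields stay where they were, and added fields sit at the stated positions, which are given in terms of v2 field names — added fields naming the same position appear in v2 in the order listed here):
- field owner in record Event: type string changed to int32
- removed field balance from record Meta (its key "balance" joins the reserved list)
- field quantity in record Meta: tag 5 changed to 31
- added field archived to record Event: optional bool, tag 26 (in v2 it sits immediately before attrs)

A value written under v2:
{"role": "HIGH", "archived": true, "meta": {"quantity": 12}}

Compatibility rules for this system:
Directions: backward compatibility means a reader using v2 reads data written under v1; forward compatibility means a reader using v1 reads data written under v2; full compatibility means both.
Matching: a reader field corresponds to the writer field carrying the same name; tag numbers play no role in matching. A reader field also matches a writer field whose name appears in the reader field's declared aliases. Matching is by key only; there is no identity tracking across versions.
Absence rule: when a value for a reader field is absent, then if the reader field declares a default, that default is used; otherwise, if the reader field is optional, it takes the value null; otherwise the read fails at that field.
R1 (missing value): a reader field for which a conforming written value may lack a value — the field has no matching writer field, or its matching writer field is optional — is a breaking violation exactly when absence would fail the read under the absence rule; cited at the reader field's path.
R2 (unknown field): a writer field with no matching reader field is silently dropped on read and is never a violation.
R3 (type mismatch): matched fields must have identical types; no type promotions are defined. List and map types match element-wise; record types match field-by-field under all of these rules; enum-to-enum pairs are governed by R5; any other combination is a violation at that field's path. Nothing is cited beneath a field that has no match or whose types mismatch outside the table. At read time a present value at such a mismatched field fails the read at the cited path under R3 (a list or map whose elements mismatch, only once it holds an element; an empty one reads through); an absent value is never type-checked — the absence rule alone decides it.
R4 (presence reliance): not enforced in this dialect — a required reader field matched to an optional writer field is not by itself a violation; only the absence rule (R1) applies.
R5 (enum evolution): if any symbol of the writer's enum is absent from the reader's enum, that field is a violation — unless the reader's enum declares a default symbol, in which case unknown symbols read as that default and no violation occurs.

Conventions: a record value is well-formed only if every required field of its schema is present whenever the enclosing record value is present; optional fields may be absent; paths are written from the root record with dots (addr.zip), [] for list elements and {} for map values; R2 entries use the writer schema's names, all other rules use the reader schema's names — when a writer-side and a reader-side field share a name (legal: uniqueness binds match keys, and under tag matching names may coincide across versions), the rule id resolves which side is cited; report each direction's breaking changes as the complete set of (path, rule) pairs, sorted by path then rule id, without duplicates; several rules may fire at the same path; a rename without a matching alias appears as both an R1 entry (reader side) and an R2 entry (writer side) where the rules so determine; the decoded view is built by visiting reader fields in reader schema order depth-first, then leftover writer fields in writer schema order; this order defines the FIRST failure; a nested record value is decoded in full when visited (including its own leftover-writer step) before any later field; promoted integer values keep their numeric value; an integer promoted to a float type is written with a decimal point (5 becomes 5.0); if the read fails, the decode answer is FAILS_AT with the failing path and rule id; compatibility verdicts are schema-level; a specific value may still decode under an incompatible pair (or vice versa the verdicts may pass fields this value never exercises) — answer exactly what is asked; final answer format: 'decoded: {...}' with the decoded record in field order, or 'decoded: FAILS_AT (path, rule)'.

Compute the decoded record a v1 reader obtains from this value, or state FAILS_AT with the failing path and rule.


in Event below, arrows point writer -> reader
decode (reader v1):
  role := "HIGH"
  attrs := null (absent, optional -> null)
  meta.quantity := 12
  meta.balance := 3.75 (absent -> default)
  owner := null (absent, optional -> null)
  writer archived: unknown -> dropped
  => decoded: {"role": "HIGH", "attrs": null, "meta": {"quantity": 12, "balance": 3.75}, "owner": null}
ruling out the remaining Event differences:
  field owner in record Event: type string changed to int32 -> schema-level compatibility only; this Event value's decode is unchanged
  removed field balance from record Meta (its key "balance" joins the reserved list) -> triggers nothing under the printed rules; the Event answer is the same either way
  field quantity in record Meta: tag 5 changed to 31 -> triggers nothing under the printed rules; the Event answer is the same either way
  added field archived to record Event: optional bool, tag 26 (in v2 it sits immediately before attrs) -> triggers nothing under the printed rules; the Event answer is the same either way

decoded: {"role": "HIGH", "attrs": null, "meta": {"quantity": 12, "balance": 3.75}, "owner": null}


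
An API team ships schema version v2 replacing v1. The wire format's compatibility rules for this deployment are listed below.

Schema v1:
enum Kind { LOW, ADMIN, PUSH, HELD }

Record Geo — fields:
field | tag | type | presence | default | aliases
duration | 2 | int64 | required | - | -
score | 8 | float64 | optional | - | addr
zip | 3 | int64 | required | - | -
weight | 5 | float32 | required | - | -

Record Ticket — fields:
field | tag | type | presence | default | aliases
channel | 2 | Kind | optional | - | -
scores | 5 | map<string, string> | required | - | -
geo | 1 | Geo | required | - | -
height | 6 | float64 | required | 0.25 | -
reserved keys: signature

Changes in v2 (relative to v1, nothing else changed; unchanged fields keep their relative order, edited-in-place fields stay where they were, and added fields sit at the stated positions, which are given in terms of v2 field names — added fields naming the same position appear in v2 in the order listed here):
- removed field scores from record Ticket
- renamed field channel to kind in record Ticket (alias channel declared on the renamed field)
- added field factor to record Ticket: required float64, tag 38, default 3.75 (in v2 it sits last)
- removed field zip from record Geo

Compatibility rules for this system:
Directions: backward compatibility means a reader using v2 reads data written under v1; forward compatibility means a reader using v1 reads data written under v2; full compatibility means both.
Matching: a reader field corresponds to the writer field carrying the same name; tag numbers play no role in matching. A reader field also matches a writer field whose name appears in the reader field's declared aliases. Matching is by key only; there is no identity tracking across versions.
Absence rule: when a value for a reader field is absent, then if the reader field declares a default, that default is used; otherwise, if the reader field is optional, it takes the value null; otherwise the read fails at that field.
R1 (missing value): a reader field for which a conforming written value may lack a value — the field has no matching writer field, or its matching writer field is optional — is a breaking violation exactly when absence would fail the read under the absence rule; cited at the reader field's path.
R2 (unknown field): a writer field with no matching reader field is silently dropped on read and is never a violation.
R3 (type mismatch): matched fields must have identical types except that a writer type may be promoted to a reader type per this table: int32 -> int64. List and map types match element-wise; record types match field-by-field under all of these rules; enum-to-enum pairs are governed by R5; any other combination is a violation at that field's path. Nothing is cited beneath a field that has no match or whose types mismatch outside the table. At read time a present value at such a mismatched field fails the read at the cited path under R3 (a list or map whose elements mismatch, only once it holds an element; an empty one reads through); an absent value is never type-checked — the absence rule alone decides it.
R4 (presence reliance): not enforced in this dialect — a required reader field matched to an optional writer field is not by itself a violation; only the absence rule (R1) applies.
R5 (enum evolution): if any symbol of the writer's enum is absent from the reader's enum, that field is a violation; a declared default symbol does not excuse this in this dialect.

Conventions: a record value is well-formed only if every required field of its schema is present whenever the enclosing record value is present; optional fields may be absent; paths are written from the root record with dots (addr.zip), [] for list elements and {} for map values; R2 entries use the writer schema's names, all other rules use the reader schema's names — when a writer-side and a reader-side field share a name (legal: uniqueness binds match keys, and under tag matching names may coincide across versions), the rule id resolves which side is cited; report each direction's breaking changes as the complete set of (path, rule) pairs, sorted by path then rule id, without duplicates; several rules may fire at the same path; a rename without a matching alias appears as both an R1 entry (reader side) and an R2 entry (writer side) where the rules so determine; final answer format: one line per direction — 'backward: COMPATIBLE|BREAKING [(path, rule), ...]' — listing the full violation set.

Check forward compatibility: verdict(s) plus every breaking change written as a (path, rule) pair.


each type pair in Ticket: writer, then reader
checking forward for Ticket: reader v1 against writer v2:
  channel: no writer match
  scores: no writer match
  geo <- geo (Geo -> Geo, writer required)
  height <- height (float64 -> float64, writer required)
  kind (writer side), unknown to reader
  factor (writer side), unknown to reader
  geo.duration <- geo.duration (int64 -> int64, writer required)
  geo.score <- geo.score (float64 -> float64, writer optional)
  geo.zip: no writer match
  geo.weight <- geo.weight (float32 -> float32, writer required)
  R1 fires at geo.zip
  R1 fires at scores
  => forward: BREAKING (2)
checking off the Ticket differences that do not matter here:
  renamed field channel to kind in record Ticket (alias channel declared on the renamed field) -> no rule fires on it in Ticket's dialect; the asked verdict holds
  added field factor to record Ticket: required float64, tag 38, default 3.75 (in v2 it sits last) -> no rule fires on it in Ticket's dialect; the asked verdict holds

forward: BREAKING [(geo.zip, R1), (scores, R1)]


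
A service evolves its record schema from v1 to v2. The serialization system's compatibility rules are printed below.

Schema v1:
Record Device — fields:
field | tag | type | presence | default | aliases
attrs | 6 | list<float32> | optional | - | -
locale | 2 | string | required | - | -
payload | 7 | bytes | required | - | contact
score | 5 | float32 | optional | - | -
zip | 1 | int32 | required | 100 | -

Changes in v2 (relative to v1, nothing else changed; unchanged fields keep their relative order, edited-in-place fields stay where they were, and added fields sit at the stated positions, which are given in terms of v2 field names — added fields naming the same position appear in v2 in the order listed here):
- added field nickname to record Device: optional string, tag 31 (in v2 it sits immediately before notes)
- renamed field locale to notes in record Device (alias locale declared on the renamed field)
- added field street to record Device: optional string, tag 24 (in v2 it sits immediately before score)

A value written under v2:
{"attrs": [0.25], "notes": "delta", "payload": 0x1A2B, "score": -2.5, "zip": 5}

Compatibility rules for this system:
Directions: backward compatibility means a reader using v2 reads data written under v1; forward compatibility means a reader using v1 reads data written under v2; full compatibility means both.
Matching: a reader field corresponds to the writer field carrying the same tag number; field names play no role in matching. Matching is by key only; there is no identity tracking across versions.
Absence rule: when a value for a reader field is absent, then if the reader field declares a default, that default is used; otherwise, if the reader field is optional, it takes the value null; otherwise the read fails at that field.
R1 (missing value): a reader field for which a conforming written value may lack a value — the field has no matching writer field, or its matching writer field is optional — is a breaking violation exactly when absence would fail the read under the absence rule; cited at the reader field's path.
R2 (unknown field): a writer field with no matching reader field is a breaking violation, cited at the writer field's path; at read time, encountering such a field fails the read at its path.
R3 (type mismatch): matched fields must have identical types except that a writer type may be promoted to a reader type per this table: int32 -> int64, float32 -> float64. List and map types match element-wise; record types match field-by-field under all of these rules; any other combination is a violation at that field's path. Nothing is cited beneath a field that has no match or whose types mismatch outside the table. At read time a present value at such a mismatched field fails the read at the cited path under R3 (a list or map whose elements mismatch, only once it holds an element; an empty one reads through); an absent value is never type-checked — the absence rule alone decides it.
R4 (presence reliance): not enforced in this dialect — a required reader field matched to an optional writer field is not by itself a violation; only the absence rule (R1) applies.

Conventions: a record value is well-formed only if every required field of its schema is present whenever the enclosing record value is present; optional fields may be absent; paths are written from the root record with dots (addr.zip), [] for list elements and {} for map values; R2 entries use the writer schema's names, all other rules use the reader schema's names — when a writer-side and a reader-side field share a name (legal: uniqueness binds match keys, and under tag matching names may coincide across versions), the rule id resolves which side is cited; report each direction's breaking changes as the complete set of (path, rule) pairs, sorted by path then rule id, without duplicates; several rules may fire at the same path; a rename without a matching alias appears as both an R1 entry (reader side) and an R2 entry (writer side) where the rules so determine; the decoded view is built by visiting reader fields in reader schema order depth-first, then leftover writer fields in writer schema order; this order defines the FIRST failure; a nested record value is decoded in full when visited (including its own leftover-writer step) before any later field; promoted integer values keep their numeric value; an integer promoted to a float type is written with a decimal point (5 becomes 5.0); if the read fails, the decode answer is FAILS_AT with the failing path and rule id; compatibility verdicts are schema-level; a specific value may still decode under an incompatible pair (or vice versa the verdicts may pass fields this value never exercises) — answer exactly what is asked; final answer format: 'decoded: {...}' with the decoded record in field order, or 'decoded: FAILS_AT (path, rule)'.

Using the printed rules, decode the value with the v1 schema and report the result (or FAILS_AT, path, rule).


in Device below, arrows point writer -> reader
decoding the Device value with the v1 reader:
  attrs := [0.25]
  locale := "delta" (from writer notes)
  payload := 0x1A2B
  score := -2.5
  zip := 5
  => decoded: {"attrs": [0.25], "locale": "delta", "payload": 0x1A2B, "score": -2.5, "zip": 5}
the rest of the Device diff is inert for this question:
  added field nickname to record Device: optional string, tag 31 (in v2 it sits immediately before notes) -> schema-level compatibility only; this Device value's decode is unchanged
  renamed field locale to notes in record Device (alias locale declared on the renamed field) -> no rule fires on it and the decoded Device view is identical with or without it
  added field street to record Device: optional string, tag 24 (in v2 it sits immediately before score) -> schema-level compatibility only; this Device value's decode is unchanged

decoded: {"attrs": [0.25], "locale": "delta", "payload": 0x1A2B, "score": -2.5, "zip": 5}


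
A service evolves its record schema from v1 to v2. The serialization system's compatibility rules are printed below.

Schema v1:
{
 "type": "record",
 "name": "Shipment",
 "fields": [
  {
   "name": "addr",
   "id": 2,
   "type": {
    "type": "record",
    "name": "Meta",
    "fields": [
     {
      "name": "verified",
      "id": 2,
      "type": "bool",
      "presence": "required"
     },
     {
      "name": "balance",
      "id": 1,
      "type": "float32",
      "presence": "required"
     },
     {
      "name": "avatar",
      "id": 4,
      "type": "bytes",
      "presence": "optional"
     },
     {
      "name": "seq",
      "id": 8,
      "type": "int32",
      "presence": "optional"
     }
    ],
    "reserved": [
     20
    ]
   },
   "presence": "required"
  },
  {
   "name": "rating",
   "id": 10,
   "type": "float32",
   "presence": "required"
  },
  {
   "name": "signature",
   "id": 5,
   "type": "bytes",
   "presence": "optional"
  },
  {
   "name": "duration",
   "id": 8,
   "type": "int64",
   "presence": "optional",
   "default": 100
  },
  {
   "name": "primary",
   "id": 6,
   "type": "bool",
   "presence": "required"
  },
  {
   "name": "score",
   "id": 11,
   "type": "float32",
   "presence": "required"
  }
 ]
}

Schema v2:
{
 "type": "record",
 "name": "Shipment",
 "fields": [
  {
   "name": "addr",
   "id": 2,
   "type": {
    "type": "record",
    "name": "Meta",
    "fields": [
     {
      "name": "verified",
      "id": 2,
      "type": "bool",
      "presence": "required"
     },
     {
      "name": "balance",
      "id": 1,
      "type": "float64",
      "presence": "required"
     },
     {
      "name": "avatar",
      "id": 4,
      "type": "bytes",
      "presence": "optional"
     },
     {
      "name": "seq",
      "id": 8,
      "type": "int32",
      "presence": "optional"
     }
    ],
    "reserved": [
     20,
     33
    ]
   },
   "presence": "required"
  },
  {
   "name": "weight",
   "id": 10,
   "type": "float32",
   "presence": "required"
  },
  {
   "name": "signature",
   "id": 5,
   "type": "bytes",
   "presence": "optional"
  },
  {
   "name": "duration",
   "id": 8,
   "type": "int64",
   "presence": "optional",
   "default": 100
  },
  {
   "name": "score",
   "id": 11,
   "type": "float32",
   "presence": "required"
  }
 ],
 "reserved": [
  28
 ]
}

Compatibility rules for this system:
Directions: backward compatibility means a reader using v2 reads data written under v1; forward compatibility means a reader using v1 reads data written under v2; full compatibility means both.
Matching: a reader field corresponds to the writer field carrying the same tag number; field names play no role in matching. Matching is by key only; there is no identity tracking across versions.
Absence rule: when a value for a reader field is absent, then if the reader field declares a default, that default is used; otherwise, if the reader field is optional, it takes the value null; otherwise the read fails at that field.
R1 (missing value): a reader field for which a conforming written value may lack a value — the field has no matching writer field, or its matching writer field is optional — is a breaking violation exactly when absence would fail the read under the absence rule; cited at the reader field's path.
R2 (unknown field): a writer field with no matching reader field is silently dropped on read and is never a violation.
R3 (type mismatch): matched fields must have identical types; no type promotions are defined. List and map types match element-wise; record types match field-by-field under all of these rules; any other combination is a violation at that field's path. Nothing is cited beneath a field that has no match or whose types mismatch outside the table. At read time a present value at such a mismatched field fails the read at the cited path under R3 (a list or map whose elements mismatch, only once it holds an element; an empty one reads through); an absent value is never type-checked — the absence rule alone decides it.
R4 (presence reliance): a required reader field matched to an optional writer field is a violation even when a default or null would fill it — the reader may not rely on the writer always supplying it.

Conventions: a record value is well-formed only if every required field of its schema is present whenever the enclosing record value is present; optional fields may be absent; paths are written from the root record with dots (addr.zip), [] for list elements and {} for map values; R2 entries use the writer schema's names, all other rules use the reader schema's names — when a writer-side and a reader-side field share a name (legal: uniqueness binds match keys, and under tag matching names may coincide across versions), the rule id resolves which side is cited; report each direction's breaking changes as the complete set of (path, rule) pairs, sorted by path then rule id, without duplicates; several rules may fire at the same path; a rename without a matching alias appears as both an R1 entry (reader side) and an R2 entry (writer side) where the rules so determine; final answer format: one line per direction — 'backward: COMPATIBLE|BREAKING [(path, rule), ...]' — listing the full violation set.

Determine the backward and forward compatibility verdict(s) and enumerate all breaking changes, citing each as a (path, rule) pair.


each type pair in Shipment: writer, then reader
backward analysis of Shipment with v2 as reader and v1 as writer:
  addr: paired with writer addr (Meta -> Meta; writer required)
  weight: paired with writer rating (float32 -> float32; writer required)
  signature: paired with writer signature (bytes -> bytes; writer optional)
  duration: paired with writer duration (int64 -> int64; writer optional)
  score: paired with writer score (float32 -> float32; writer required)
  writer field primary has no reader counterpart
  addr.verified: paired with writer addr.verified (bool -> bool; writer required)
  addr.balance: paired with writer addr.balance (float32 -> float64; writer required)
  addr.avatar: paired with writer addr.avatar (bytes -> bytes; writer optional)
  addr.seq: paired with writer addr.seq (int32 -> int32; writer optional)
  breaking: (addr.balance, R3)
  => backward verdict for Shipment: BREAKING, 1 violation(s)
forward analysis of Shipment with v1 as reader and v2 as writer:
  addr: paired with writer addr (Meta -> Meta; writer required)
  rating: paired with writer weight (float32 -> float32; writer required)
  signature: paired with writer signature (bytes -> bytes; writer optional)
  duration: paired with writer duration (int64 -> int64; writer optional)
  primary: no writer match
  score: paired with writer score (float32 -> float32; writer required)
  addr.verified: paired with writer addr.verified (bool -> bool; writer required)
  addr.balance: paired with writer addr.balance (float64 -> float32; writer required)
  addr.avatar: paired with writer addr.avatar (bytes -> bytes; writer optional)
  addr.seq: paired with writer addr.seq (int32 -> int32; writer optional)
  breaking: (addr.balance, R3)
  breaking: (primary, R1)
  => forward verdict for Shipment: BREAKING, 2 violation(s)

backward: BREAKING [(addr.balance, R3)]; forward: BREAKING [(addr.balance, R3), (primary, R1)]


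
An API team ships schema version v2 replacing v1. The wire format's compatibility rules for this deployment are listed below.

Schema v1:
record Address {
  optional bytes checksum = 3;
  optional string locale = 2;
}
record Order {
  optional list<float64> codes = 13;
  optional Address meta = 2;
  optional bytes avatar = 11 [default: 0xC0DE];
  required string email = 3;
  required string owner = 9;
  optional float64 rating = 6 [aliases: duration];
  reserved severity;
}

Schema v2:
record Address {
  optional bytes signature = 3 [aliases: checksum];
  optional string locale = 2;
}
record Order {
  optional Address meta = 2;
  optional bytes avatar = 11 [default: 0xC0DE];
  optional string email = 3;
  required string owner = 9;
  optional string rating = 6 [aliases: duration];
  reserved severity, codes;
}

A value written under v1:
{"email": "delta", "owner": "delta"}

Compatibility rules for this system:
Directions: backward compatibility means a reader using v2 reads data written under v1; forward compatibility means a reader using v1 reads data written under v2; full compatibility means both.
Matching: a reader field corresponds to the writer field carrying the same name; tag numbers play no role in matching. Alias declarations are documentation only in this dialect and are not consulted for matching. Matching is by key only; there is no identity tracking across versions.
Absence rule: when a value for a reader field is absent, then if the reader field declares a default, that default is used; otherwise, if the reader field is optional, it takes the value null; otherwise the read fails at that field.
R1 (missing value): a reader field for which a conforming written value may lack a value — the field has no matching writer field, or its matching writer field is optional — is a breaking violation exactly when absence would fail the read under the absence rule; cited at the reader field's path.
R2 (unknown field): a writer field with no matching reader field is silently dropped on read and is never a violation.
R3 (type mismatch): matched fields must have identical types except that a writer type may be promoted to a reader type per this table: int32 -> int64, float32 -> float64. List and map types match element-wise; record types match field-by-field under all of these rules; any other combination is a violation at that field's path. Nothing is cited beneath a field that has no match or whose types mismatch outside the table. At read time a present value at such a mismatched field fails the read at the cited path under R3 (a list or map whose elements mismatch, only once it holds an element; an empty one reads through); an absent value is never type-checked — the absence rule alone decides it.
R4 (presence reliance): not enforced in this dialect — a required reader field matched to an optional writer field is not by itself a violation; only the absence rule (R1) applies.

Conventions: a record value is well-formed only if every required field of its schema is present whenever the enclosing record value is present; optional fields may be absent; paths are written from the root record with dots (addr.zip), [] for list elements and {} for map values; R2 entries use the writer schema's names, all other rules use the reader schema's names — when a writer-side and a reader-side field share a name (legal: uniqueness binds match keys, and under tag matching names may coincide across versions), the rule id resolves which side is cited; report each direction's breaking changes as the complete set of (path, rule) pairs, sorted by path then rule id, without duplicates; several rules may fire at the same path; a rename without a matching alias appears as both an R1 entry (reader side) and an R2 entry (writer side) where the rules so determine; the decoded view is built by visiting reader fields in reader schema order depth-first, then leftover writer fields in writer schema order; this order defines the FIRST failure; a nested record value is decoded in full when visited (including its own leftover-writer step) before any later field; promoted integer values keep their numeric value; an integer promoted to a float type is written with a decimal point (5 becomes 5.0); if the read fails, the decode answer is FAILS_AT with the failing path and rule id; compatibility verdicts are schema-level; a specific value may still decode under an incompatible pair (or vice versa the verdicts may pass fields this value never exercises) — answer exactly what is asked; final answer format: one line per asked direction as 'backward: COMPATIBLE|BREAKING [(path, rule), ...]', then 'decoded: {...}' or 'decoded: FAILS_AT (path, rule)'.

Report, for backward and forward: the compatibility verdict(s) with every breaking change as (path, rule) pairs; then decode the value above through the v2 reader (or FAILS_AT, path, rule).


backward: BREAKING [(rating, R3)]; forward: BREAKING [(email, R1), (rating, R3)]; decoded: {"meta": null, "avatar": 0xC0DE, "email": "delta", "owner": "delta", "rating": null}

arrows below run writer -> reader for Order
backward on Order — v2 reading data written by v1:
  Address -> Address, writer optional: meta aligns to meta
  bytes -> bytes, writer optional: avatar aligns to avatar
  string -> string, writer required: email aligns to email
  string -> string, writer required: owner aligns to owner
  float64 -> string, writer optional: rating aligns to rating
  writer codes: unknown to reader
  no writer field matches reader meta.signature
  string -> string, writer optional: meta.locale aligns to meta.locale
  writer meta.checksum: unknown to reader
  R3 fires at rating
  => backward: BREAKING (1)
forward on Order — v1 reading data written by v2:
  no writer field matches reader codes
  Address -> Address, writer optional: meta aligns to meta
  bytes -> bytes, writer optional: avatar aligns to avatar
  string -> string, writer optional: email aligns to email
  string -> string, writer required: owner aligns to owner
  string -> float64, writer optional: rating aligns to rating
  no writer field matches reader meta.checksum
  string -> string, writer optional: meta.locale aligns to meta.locale
  writer meta.signature: unknown to reader
  R1 fires at email
  R3 fires at rating
  => forward: BREAKING (2)
migrating the Order value to v2:
  meta := null (not supplied -> null)
  avatar := 0xC0DE (no value, default fills)
  email := "delta"
  owner := "delta"
  rating := null (not supplied -> null)
  => decoded: {"meta": null, "avatar": 0xC0DE, "email": "delta", "owner": "delta", "rating": null}


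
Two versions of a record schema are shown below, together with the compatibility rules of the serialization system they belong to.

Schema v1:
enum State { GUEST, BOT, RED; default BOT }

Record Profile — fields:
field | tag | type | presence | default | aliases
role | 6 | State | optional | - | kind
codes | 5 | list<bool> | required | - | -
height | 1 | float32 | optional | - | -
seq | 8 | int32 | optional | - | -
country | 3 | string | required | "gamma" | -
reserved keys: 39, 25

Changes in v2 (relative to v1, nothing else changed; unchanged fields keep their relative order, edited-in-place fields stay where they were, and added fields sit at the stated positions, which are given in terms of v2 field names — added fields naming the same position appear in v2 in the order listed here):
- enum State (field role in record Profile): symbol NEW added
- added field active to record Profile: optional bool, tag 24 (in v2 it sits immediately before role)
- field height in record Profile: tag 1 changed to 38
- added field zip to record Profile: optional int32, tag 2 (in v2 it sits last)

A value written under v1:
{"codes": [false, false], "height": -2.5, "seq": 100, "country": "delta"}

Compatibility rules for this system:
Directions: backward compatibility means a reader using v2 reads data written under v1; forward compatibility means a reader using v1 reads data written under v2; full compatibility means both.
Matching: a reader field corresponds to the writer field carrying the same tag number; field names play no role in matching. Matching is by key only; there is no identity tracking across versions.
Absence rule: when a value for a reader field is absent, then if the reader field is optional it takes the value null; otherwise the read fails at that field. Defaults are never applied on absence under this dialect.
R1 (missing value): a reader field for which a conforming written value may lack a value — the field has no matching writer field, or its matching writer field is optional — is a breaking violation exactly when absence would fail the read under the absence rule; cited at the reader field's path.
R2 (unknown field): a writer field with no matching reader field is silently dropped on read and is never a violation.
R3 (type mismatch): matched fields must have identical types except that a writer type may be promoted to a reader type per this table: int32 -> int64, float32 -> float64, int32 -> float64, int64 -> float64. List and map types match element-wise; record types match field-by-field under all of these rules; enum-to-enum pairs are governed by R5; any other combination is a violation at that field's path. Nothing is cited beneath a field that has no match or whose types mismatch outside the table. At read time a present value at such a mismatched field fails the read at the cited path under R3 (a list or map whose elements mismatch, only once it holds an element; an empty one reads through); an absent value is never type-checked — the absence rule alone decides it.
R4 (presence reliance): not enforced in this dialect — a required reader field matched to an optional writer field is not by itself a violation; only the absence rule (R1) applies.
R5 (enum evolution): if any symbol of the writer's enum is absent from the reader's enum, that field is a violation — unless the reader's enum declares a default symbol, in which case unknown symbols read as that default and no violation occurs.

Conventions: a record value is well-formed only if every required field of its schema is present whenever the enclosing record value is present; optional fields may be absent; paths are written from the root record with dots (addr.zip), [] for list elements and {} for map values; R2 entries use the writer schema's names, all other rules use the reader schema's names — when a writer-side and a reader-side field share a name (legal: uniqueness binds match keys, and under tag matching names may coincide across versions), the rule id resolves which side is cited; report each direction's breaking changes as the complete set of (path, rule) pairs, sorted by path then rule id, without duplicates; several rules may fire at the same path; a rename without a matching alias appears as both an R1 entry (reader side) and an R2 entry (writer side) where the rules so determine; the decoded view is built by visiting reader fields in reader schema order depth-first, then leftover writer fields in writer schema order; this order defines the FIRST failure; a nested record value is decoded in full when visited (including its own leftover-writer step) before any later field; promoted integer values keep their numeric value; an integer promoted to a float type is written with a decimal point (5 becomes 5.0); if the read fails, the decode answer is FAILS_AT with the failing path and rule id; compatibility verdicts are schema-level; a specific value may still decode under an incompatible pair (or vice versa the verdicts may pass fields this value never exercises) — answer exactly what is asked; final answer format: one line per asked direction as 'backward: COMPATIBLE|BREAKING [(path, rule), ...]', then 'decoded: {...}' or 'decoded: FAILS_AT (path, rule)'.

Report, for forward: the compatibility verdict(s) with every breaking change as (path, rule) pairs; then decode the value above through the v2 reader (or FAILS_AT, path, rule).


the writer's type comes first in each Profile pair
forward analysis of Profile with v1 as reader and v2 as writer:
  writer optional, State -> State: reader role maps from writer role
  writer required, list<bool> -> list<bool>: reader codes maps from writer codes
  height: no writer match
  writer optional, int32 -> int32: reader seq maps from writer seq
  writer required, string -> string: reader country maps from writer country
  active (writer side), unknown to reader
  height (writer side), unknown to reader
  zip (writer side), unknown to reader
  => no violations; forward on Profile: COMPATIBLE
decode walk for Profile under reader schema v2:
  active := null (absent, optional -> null)
  role := null (absent, optional -> null)
  codes := [false, false]
  height := null (absent, optional -> null)
  seq := 100
  country := "delta"
  zip := null (absent, optional -> null)
  writer height: unknown -> dropped
  => decoded: {"active": null, "role": null, "codes": [false, false], "height": null, "seq": 100, "country": "delta", "zip": null}
remaining Profile differences; none change what is asked:
  enum State (field role in record Profile): symbol NEW added -> triggers nothing under Profile's printed rules — same verdict

forward: COMPATIBLE []; decoded: {"active": null, "role": null, "codes": [false, false], "height": null, "seq": 100, "country": "delta", "zip": null}


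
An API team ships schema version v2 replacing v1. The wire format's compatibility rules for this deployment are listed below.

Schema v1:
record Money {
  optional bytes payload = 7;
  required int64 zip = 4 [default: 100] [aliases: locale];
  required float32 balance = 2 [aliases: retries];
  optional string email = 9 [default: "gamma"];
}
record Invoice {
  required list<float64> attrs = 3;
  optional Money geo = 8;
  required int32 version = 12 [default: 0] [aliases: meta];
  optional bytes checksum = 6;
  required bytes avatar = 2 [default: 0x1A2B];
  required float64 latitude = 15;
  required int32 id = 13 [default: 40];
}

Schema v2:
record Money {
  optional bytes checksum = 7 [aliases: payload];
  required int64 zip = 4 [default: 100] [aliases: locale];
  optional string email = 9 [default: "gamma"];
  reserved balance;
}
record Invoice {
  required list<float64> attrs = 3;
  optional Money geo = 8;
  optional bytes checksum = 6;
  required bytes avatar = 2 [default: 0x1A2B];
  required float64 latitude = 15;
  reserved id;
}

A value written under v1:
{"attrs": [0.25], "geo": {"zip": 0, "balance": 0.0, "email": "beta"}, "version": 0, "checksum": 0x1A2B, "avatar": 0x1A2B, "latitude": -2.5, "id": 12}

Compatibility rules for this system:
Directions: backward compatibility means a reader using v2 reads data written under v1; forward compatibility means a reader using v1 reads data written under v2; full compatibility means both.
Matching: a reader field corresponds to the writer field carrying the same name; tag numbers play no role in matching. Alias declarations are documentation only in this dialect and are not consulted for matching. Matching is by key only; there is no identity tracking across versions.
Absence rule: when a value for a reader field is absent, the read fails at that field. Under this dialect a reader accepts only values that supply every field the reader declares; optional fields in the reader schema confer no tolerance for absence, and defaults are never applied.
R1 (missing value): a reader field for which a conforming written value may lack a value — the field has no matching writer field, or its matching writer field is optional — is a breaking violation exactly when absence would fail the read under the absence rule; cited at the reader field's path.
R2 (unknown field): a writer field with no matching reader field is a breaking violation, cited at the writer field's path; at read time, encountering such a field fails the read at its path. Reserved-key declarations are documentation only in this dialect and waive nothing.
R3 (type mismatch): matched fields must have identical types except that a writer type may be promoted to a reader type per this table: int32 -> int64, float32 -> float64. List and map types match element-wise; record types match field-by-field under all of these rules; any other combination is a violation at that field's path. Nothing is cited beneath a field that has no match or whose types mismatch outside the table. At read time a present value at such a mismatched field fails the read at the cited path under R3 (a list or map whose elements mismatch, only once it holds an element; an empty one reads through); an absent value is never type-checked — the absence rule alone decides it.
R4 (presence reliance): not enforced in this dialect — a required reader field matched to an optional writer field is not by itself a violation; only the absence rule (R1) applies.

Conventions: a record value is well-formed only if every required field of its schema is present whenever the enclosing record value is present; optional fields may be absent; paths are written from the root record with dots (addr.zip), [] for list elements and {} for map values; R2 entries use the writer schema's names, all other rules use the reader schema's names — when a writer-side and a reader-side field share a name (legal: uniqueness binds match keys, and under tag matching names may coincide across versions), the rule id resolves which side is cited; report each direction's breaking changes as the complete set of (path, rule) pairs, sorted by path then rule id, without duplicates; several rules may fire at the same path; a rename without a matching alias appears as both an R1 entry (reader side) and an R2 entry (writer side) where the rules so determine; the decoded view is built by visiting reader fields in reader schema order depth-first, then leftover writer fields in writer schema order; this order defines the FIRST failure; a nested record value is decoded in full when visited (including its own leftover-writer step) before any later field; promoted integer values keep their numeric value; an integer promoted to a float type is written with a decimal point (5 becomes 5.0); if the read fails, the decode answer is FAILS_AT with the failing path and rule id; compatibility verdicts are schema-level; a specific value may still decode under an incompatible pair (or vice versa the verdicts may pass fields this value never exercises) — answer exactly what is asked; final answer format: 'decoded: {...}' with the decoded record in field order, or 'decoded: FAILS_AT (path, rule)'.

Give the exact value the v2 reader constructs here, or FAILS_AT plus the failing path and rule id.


decoded: FAILS_AT (geo.checksum, R1)

arrows below run writer -> reader for Invoice
decode (reader v2):
  attrs := [0.25]
  read fails at geo.checksum under R1 (no fill)
  => FAILS_AT (geo.checksum, R1)
the other Invoice changes do not affect what is asked:
  removed field balance from record Money (its key "balance" joins the reserved list) -> schema-level compatibility only; this Invoice value's decode is unchanged
  removed field version from record Invoice -> schema-level compatibility only; this Invoice value's decode is unchanged
  removed field id from record Invoice (its key "id" joins the reserved list) -> schema-level compatibility only; this Invoice value's decode is unchanged
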